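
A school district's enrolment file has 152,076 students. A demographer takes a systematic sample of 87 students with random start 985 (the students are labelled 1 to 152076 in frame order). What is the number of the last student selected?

k = 152076/87 = 1748
87th selection = r + (87−1)·k = 985 + 86×1748 = 985 + 150328 = 151313

151313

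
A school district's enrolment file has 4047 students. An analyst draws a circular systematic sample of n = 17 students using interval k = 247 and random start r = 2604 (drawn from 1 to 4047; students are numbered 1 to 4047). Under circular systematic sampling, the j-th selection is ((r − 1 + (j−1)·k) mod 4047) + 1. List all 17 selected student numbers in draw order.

2604, 2851, 3098, 3345, 3592, 3839, 39, 286, 533, 780, 1027, 1274, 1521, 1768, 2015, 2262, 2509

Selection 1: 2604
Selection 2: 2604 + 247 = 2851
Selection 3: 2851 + 247 = 3098
Selection 4: 3098 + 247 = 3345
Selection 5: 3345 + 247 = 3592
Selection 6: 3592 + 247 = 3839
Selection 7: 3839 + 247 = 4086 → 4086 − 4047 = 39
Selection 8: 39 + 247 = 286
Selection 9: 286 + 247 = 533
Selection 10: 533 + 247 = 780
Selection 11: 780 + 247 = 1027
Selection 12: 1027 + 247 = 1274
Selection 13: 1274 + 247 = 1521
Selection 14: 1521 + 247 = 1768
Selection 15: 1768 + 247 = 2015
Selection 16: 2015 + 247 = 2262
Selection 17: 2262 + 247 = 2509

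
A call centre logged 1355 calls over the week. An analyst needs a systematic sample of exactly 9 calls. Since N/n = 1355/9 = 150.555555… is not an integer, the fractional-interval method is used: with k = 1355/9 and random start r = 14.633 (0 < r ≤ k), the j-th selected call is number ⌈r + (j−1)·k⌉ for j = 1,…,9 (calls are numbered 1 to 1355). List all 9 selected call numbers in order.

15, 166, 316, 467, 617, 768, 918, 1069, 1220

j=1: r + 0k = 14.633 → ⌈·⌉ = 15
j=2: r + 1k = 165.188555… → ⌈·⌉ = 166
j=3: r + 2k = 315.744111… → ⌈·⌉ = 316
j=4: r + 3k = 466.299666… → ⌈·⌉ = 467
j=5: r + 4k = 616.855222… → ⌈·⌉ = 617
j=6: r + 5k = 767.410777… → ⌈·⌉ = 768
j=7: r + 6k = 917.966333… → ⌈·⌉ = 918
j=8: r + 7k = 1068.521888… → ⌈·⌉ = 1069
j=9: r + 8k = 1219.077444… → ⌈·⌉ = 1220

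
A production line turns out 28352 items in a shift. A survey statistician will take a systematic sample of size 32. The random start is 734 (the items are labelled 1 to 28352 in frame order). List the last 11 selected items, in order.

k = N/n = 28352/32 = 886
22nd selection = 734 + 21×886 = 19340
23rd: 19340 + 886 = 20226
24th: 20226 + 886 = 21112
25th: 21112 + 886 = 21998
26th: 21998 + 886 = 22884
27th: 22884 + 886 = 23770
28th: 23770 + 886 = 24656
29th: 24656 + 886 = 25542
30th: 25542 + 886 = 26428
31st: 26428 + 886 = 27314
32nd: 27314 + 886 = 28200

19340, 20226, 21112, 21998, 22884, 23770, 24656, 25542, 26428, 27314, 28200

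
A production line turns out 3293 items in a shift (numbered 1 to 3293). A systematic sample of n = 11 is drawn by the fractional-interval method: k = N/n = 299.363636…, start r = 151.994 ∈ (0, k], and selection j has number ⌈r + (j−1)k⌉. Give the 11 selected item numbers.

152, 452, 751, 1051, 1350, 1649, 1949, 2248, 2547, 2847, 3146

j=1: r + 0k = 151.994 → ⌈·⌉ = 152
j=2: r + 1k = 451.357636… → ⌈·⌉ = 452
j=3: r + 2k = 750.721272… → ⌈·⌉ = 751
j=4: r + 3k = 1050.084909… → ⌈·⌉ = 1051
j=5: r + 4k = 1349.448545… → ⌈·⌉ = 1350
j=6: r + 5k = 1648.812181… → ⌈·⌉ = 1649
j=7: r + 6k = 1948.175818… → ⌈·⌉ = 1949
j=8: r + 7k = 2247.539454… → ⌈·⌉ = 2248
j=9: r + 8k = 2546.903090… → ⌈·⌉ = 2547
j=10: r + 9k = 2846.266727… → ⌈·⌉ = 2847
j=11: r + 10k = 3145.630363… → ⌈·⌉ = 3146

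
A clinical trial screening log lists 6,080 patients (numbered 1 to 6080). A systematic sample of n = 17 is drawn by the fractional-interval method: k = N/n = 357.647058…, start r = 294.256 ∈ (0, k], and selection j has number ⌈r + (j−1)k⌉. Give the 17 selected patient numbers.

j=1: r + 0k = 294.256 → ⌈·⌉ = 295
j=2: r + 1k = 651.903058… → ⌈·⌉ = 652
j=3: r + 2k = 1009.550117… → ⌈·⌉ = 1010
j=4: r + 3k = 1367.197176… → ⌈·⌉ = 1368
j=5: r + 4k = 1724.844235… → ⌈·⌉ = 1725
j=6: r + 5k = 2082.491294… → ⌈·⌉ = 2083
j=7: r + 6k = 2440.138352… → ⌈·⌉ = 2441
j=8: r + 7k = 2797.785411… → ⌈·⌉ = 2798
j=9: r + 8k = 3155.432470… → ⌈·⌉ = 3156
j=10: r + 9k = 3513.079529… → ⌈·⌉ = 3514
j=11: r + 10k = 3870.726588… → ⌈·⌉ = 3871
j=12: r + 11k = 4228.373647… → ⌈·⌉ = 4229
j=13: r + 12k = 4586.020705… → ⌈·⌉ = 4587
j=14: r + 13k = 4943.667764… → ⌈·⌉ = 4944
j=15: r + 14k = 5301.314823… → ⌈·⌉ = 5302
j=16: r + 15k = 5658.961882… → ⌈·⌉ = 5659
j=17: r + 16k = 6016.608941… → ⌈·⌉ = 6017

295, 652, 1010, 1368, 1725, 2083, 2441, 2798, 3156, 3514, 3871, 4229, 4587, 4944, 5302, 5659, 6017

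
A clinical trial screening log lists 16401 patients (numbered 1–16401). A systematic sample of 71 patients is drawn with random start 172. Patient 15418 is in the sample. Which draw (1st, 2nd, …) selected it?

k = 16401/71 = 231
position = (15418 − 172)/231 + 1 = 15246/231 + 1 = 66 + 1 = 67

67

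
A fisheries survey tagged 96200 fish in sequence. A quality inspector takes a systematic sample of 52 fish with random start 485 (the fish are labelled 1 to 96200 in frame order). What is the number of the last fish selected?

k = 96200/52 = 1850
52nd selection = r + (52−1)·k = 485 + 51×1850 = 485 + 94350 = 94835

94835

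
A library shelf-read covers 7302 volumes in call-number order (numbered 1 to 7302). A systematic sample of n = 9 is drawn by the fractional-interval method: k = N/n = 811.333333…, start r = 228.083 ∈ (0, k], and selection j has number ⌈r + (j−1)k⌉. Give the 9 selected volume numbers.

j=1: r + 0k = 228.083 → ⌈·⌉ = 229
j=2: r + 1k = 1039.416333… → ⌈·⌉ = 1040
j=3: r + 2k = 1850.749666… → ⌈·⌉ = 1851
j=4: r + 3k = 2662.083 → ⌈·⌉ = 2663
j=5: r + 4k = 3473.416333… → ⌈·⌉ = 3474
j=6: r + 5k = 4284.749666… → ⌈·⌉ = 4285
j=7: r + 6k = 5096.083 → ⌈·⌉ = 5097
j=8: r + 7k = 5907.416333… → ⌈·⌉ = 5908
j=9: r + 8k = 6718.749666… → ⌈·⌉ = 6719

229, 1040, 1851, 2663, 3474, 4285, 5097, 5908, 6719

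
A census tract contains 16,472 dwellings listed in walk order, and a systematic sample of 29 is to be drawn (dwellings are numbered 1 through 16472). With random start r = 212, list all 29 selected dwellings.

k = N/n = 16472/29 = 568
dwelling 1: 212
dwelling 2: 212 + 568 = 780
dwelling 3: 780 + 568 = 1348
dwelling 4: 1348 + 568 = 1916
dwelling 5: 1916 + 568 = 2484
dwelling 6: 2484 + 568 = 3052
dwelling 7: 3052 + 568 = 3620
dwelling 8: 3620 + 568 = 4188
dwelling 9: 4188 + 568 = 4756
dwelling 10: 4756 + 568 = 5324
dwelling 11: 5324 + 568 = 5892
dwelling 12: 5892 + 568 = 6460
dwelling 13: 6460 + 568 = 7028
dwelling 14: 7028 + 568 = 7596
dwelling 15: 7596 + 568 = 8164
dwelling 16: 8164 + 568 = 8732
dwelling 17: 8732 + 568 = 9300
dwelling 18: 9300 + 568 = 9868
dwelling 19: 9868 + 568 = 10436
dwelling 20: 10436 + 568 = 11004
dwelling 21: 11004 + 568 = 11572
dwelling 22: 11572 + 568 = 12140
dwelling 23: 12140 + 568 = 12708
dwelling 24: 12708 + 568 = 13276
dwelling 25: 13276 + 568 = 13844
dwelling 26: 13844 + 568 = 14412
dwelling 27: 14412 + 568 = 14980
dwelling 28: 14980 + 568 = 15548
dwelling 29: 15548 + 568 = 16116

212, 780, 1348, 1916, 2484, 3052, 3620, 4188, 4756, 5324, 5892, 6460, 7028, 7596, 8164, 8732, 9300, 9868, 10436, 11004, 11572, 12140, 12708, 13276, 13844, 14412, 14980, 15548, 16116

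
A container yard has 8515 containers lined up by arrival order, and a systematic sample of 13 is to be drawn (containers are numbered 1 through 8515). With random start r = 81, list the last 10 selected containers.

2046, 2701, 3356, 4011, 4666, 5321, 5976, 6631, 7286, 7941

k = N/n = 8515/13 = 655
4th selection = 81 + 3×655 = 2046
5th: 2046 + 655 = 2701
6th: 2701 + 655 = 3356
7th: 3356 + 655 = 4011
8th: 4011 + 655 = 4666
9th: 4666 + 655 = 5321
10th: 5321 + 655 = 5976
11th: 5976 + 655 = 6631
12th: 6631 + 655 = 7286
13th: 7286 + 655 = 7941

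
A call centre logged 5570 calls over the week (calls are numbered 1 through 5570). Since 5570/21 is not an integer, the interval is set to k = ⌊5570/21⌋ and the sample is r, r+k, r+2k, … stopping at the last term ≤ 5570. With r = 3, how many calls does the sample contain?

k = ⌊5570/21⌋ = 265
Achieved size = ⌊(5570 − 3)/265⌋ + 1 = ⌊5567/265⌋ + 1 = 21 + 1 = 22
(last selection: 3 + 21×265 = 5568 ≤ 5570; next would be 5833 > 5570)

22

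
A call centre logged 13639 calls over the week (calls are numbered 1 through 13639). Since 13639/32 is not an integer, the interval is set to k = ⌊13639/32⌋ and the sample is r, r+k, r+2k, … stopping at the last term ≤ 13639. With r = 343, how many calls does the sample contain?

k = ⌊13639/32⌋ = 426
Achieved size = ⌊(13639 − 343)/426⌋ + 1 = ⌊13296/426⌋ + 1 = 31 + 1 = 32
(last selection: 343 + 31×426 = 13549 ≤ 13639; next would be 13975 > 13639)

32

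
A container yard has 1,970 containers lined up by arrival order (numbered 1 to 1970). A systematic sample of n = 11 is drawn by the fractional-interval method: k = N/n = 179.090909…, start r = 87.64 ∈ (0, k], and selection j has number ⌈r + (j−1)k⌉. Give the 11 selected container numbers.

88, 267, 446, 625, 805, 984, 1163, 1342, 1521, 1700, 1879

j=1: r + 0k = 87.64 → ⌈·⌉ = 88
j=2: r + 1k = 266.730909… → ⌈·⌉ = 267
j=3: r + 2k = 445.821818… → ⌈·⌉ = 446
j=4: r + 3k = 624.912727… → ⌈·⌉ = 625
j=5: r + 4k = 804.003636… → ⌈·⌉ = 805
j=6: r + 5k = 983.094545… → ⌈·⌉ = 984
j=7: r + 6k = 1162.185454… → ⌈·⌉ = 1163
j=8: r + 7k = 1341.276363… → ⌈·⌉ = 1342
j=9: r + 8k = 1520.367272… → ⌈·⌉ = 1521
j=10: r + 9k = 1699.458181… → ⌈·⌉ = 1700
j=11: r + 10k = 1878.549090… → ⌈·⌉ = 1879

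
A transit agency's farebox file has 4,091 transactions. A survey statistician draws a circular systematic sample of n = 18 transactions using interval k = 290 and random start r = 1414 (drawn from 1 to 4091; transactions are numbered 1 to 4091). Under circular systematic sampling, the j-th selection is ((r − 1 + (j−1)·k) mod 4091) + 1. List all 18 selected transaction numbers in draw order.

Selection 1: 1414
Selection 2: 1414 + 290 = 1704
Selection 3: 1704 + 290 = 1994
Selection 4: 1994 + 290 = 2284
Selection 5: 2284 + 290 = 2574
Selection 6: 2574 + 290 = 2864
Selection 7: 2864 + 290 = 3154
Selection 8: 3154 + 290 = 3444
Selection 9: 3444 + 290 = 3734
Selection 10: 3734 + 290 = 4024
Selection 11: 4024 + 290 = 4314 → 4314 − 4091 = 223
Selection 12: 223 + 290 = 513
Selection 13: 513 + 290 = 803
Selection 14: 803 + 290 = 1093
Selection 15: 1093 + 290 = 1383
Selection 16: 1383 + 290 = 1673
Selection 17: 1673 + 290 = 1963
Selection 18: 1963 + 290 = 2253

1414, 1704, 1994, 2284, 2574, 2864, 3154, 3444, 3734, 4024, 223, 513, 803, 1093, 1383, 1673, 1963, 2253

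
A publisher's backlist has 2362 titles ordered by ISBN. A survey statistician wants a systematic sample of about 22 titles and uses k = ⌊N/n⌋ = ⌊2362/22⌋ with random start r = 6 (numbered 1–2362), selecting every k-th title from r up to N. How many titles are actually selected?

23

k = ⌊2362/22⌋ = 107
Achieved size = ⌊(2362 − 6)/107⌋ + 1 = ⌊2356/107⌋ + 1 = 22 + 1 = 23
(last selection: 6 + 22×107 = 2360 ≤ 2362; next would be 2467 > 2362)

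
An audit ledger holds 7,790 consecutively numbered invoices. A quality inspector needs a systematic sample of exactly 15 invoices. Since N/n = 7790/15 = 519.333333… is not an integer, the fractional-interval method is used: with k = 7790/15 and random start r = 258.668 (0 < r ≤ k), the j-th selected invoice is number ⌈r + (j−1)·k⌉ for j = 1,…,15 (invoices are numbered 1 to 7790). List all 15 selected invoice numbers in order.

259, 779, 1298, 1817, 2337, 2856, 3375, 3895, 4414, 4933, 5453, 5972, 6491, 7011, 7530

j=1: r + 0k = 258.668 → ⌈·⌉ = 259
j=2: r + 1k = 778.001333… → ⌈·⌉ = 779
j=3: r + 2k = 1297.334666… → ⌈·⌉ = 1298
j=4: r + 3k = 1816.668 → ⌈·⌉ = 1817
j=5: r + 4k = 2336.001333… → ⌈·⌉ = 2337
j=6: r + 5k = 2855.334666… → ⌈·⌉ = 2856
j=7: r + 6k = 3374.668 → ⌈·⌉ = 3375
j=8: r + 7k = 3894.001333… → ⌈·⌉ = 3895
j=9: r + 8k = 4413.334666… → ⌈·⌉ = 4414
j=10: r + 9k = 4932.668 → ⌈·⌉ = 4933
j=11: r + 10k = 5452.001333… → ⌈·⌉ = 5453
j=12: r + 11k = 5971.334666… → ⌈·⌉ = 5972
j=13: r + 12k = 6490.668 → ⌈·⌉ = 6491
j=14: r + 13k = 7010.001333… → ⌈·⌉ = 7011
j=15: r + 14k = 7529.334666… → ⌈·⌉ = 7530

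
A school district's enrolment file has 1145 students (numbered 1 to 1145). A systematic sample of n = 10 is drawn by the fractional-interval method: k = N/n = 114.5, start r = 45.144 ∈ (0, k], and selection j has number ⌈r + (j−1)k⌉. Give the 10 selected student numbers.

46, 160, 275, 389, 504, 618, 733, 847, 962, 1076

j=1: r + 0k = 45.144 → ⌈·⌉ = 46
j=2: r + 1k = 159.644 → ⌈·⌉ = 160
j=3: r + 2k = 274.144 → ⌈·⌉ = 275
j=4: r + 3k = 388.644 → ⌈·⌉ = 389
j=5: r + 4k = 503.144 → ⌈·⌉ = 504
j=6: r + 5k = 617.644 → ⌈·⌉ = 618
j=7: r + 6k = 732.144 → ⌈·⌉ = 733
j=8: r + 7k = 846.644 → ⌈·⌉ = 847
j=9: r + 8k = 961.144 → ⌈·⌉ = 962
j=10: r + 9k = 1075.644 → ⌈·⌉ = 1076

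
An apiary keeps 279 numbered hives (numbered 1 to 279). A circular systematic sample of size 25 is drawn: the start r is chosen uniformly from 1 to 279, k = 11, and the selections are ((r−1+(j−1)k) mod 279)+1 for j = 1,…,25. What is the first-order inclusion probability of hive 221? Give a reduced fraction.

25/279

For each position j, as r ranges over 1…279 the j-th selection hits every hive exactly once, so hive 221 is selected for exactly 25 of the 279 starts.
Inclusion probability = 25/279.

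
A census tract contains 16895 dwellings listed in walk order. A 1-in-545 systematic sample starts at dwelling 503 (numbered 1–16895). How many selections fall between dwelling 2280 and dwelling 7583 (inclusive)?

k = 545
First selection ≥ 2280: 503 + ⌈(2280−503)/545⌉·545 = 503 + 4×545 = 2683
Last selection ≤ 7583: 503 + ⌊(7583−503)/545⌋·545 = 503 + 12×545 = 7043
Count = 12 − 4 + 1 = 9

9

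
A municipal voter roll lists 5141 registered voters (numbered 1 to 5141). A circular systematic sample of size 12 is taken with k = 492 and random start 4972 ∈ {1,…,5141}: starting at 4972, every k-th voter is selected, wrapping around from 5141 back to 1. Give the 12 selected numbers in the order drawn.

4972, 323, 815, 1307, 1799, 2291, 2783, 3275, 3767, 4259, 4751, 102

Selection 1: 4972
Selection 2: 4972 + 492 = 5464 → 5464 − 5141 = 323
Selection 3: 323 + 492 = 815
Selection 4: 815 + 492 = 1307
Selection 5: 1307 + 492 = 1799
Selection 6: 1799 + 492 = 2291
Selection 7: 2291 + 492 = 2783
Selection 8: 2783 + 492 = 3275
Selection 9: 3275 + 492 = 3767
Selection 10: 3767 + 492 = 4259
Selection 11: 4259 + 492 = 4751
Selection 12: 4751 + 492 = 5243 → 5243 − 5141 = 102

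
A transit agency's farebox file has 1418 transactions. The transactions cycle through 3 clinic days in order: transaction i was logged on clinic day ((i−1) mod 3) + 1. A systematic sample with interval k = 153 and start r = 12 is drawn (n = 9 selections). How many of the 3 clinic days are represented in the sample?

1

Consecutive selections differ by k = 153, so their clinic day numbers differ by 153 mod 3 = 0.
gcd(153, 3) = 3, so the sample visits 3/3 = 1 distinct residues mod 3.
Start 12 is clinic day 3; the clinic days hit are 3.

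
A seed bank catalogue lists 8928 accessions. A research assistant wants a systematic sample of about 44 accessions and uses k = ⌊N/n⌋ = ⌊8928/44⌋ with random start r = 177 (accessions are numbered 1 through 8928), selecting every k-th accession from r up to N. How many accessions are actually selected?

44

k = ⌊8928/44⌋ = 202
Achieved size = ⌊(8928 − 177)/202⌋ + 1 = ⌊8751/202⌋ + 1 = 43 + 1 = 44
(last selection: 177 + 43×202 = 8863 ≤ 8928; next would be 9065 > 8928)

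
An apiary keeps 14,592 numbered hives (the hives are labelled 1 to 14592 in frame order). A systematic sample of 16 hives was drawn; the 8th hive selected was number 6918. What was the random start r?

534

k = 14592/16 = 912
r = 6918 − (8−1)×912 = 6918 − 6384 = 534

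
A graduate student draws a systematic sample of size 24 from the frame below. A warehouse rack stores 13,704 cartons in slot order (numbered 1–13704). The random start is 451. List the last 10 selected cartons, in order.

k = N/n = 13704/24 = 571
15th selection = 451 + 14×571 = 8445
16th: 8445 + 571 = 9016
17th: 9016 + 571 = 9587
18th: 9587 + 571 = 10158
19th: 10158 + 571 = 10729
20th: 10729 + 571 = 11300
21st: 11300 + 571 = 11871
22nd: 11871 + 571 = 12442
23rd: 12442 + 571 = 13013
24th: 13013 + 571 = 13584

8445, 9016, 9587, 10158, 10729, 11300, 11871, 12442, 13013, 13584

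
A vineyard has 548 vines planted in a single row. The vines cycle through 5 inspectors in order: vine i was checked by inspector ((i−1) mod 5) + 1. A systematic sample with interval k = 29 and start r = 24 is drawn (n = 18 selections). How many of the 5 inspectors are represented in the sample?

5

Consecutive selections differ by k = 29, so their inspector numbers differ by 29 mod 5 = 4.
gcd(29, 5) = 1, so the sample visits 5/1 = 5 distinct residues mod 5.
Start 24 is inspector 4; the inspectors hit are 1, 2, 3, 4, 5.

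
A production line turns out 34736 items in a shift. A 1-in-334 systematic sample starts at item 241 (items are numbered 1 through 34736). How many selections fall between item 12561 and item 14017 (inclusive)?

k = 334
First selection ≥ 12561: 241 + ⌈(12561−241)/334⌉·334 = 241 + 37×334 = 12599
Last selection ≤ 14017: 241 + ⌊(14017−241)/334⌋·334 = 241 + 41×334 = 13935
Count = 41 − 37 + 1 = 5

5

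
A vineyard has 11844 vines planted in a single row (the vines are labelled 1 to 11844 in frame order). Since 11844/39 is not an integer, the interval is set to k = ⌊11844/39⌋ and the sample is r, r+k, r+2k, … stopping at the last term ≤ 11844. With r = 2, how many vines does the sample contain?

k = ⌊11844/39⌋ = 303
Achieved size = ⌊(11844 − 2)/303⌋ + 1 = ⌊11842/303⌋ + 1 = 39 + 1 = 40
(last selection: 2 + 39×303 = 11819 ≤ 11844; next would be 12122 > 11844)

40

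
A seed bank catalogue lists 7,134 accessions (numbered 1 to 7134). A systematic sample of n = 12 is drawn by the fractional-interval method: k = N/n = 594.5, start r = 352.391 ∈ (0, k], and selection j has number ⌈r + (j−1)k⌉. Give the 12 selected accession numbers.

j=1: r + 0k = 352.391 → ⌈·⌉ = 353
j=2: r + 1k = 946.891 → ⌈·⌉ = 947
j=3: r + 2k = 1541.391 → ⌈·⌉ = 1542
j=4: r + 3k = 2135.891 → ⌈·⌉ = 2136
j=5: r + 4k = 2730.391 → ⌈·⌉ = 2731
j=6: r + 5k = 3324.891 → ⌈·⌉ = 3325
j=7: r + 6k = 3919.391 → ⌈·⌉ = 3920
j=8: r + 7k = 4513.891 → ⌈·⌉ = 4514
j=9: r + 8k = 5108.391 → ⌈·⌉ = 5109
j=10: r + 9k = 5702.891 → ⌈·⌉ = 5703
j=11: r + 10k = 6297.391 → ⌈·⌉ = 6298
j=12: r + 11k = 6891.891 → ⌈·⌉ = 6892

353, 947, 1542, 2136, 2731, 3325, 3920, 4514, 5109, 5703, 6298, 6892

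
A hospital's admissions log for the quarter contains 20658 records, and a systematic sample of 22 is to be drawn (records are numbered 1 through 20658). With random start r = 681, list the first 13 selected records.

681, 1620, 2559, 3498, 4437, 5376, 6315, 7254, 8193, 9132, 10071, 11010, 11949

k = N/n = 20658/22 = 939
record 1: 681
record 2: 681 + 939 = 1620
record 3: 1620 + 939 = 2559
record 4: 2559 + 939 = 3498
record 5: 3498 + 939 = 4437
record 6: 4437 + 939 = 5376
record 7: 5376 + 939 = 6315
record 8: 6315 + 939 = 7254
record 9: 7254 + 939 = 8193
record 10: 8193 + 939 = 9132
record 11: 9132 + 939 = 10071
record 12: 10071 + 939 = 11010
record 13: 11010 + 939 = 11949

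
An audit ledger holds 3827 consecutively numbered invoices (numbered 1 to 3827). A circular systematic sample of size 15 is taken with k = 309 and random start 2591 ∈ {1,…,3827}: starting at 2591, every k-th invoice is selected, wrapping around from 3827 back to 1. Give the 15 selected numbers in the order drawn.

2591, 2900, 3209, 3518, 3827, 309, 618, 927, 1236, 1545, 1854, 2163, 2472, 2781, 3090

Selection 1: 2591
Selection 2: 2591 + 309 = 2900
Selection 3: 2900 + 309 = 3209
Selection 4: 3209 + 309 = 3518
Selection 5: 3518 + 309 = 3827
Selection 6: 3827 + 309 = 4136 → 4136 − 3827 = 309
Selection 7: 309 + 309 = 618
Selection 8: 618 + 309 = 927
Selection 9: 927 + 309 = 1236
Selection 10: 1236 + 309 = 1545
Selection 11: 1545 + 309 = 1854
Selection 12: 1854 + 309 = 2163
Selection 13: 2163 + 309 = 2472
Selection 14: 2472 + 309 = 2781
Selection 15: 2781 + 309 = 3090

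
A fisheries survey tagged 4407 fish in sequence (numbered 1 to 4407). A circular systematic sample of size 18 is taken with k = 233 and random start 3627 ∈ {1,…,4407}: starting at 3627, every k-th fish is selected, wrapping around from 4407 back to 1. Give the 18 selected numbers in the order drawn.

3627, 3860, 4093, 4326, 152, 385, 618, 851, 1084, 1317, 1550, 1783, 2016, 2249, 2482, 2715, 2948, 3181

Selection 1: 3627
Selection 2: 3627 + 233 = 3860
Selection 3: 3860 + 233 = 4093
Selection 4: 4093 + 233 = 4326
Selection 5: 4326 + 233 = 4559 → 4559 − 4407 = 152
Selection 6: 152 + 233 = 385
Selection 7: 385 + 233 = 618
Selection 8: 618 + 233 = 851
Selection 9: 851 + 233 = 1084
Selection 10: 1084 + 233 = 1317
Selection 11: 1317 + 233 = 1550
Selection 12: 1550 + 233 = 1783
Selection 13: 1783 + 233 = 2016
Selection 14: 2016 + 233 = 2249
Selection 15: 2249 + 233 = 2482
Selection 16: 2482 + 233 = 2715
Selection 17: 2715 + 233 = 2948
Selection 18: 2948 + 233 = 3181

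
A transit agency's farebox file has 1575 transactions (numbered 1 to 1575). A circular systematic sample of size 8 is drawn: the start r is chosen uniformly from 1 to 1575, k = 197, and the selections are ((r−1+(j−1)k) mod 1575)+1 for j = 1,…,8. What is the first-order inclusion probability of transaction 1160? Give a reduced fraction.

For each position j, as r ranges over 1…1575 the j-th selection hits every transaction exactly once, so transaction 1160 is selected for exactly 8 of the 1575 starts.
Inclusion probability = 8/1575.

8/1575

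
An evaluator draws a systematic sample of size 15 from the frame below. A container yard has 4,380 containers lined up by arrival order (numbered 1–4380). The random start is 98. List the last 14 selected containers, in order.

390, 682, 974, 1266, 1558, 1850, 2142, 2434, 2726, 3018, 3310, 3602, 3894, 4186

k = N/n = 4380/15 = 292
2nd selection = 98 + 1×292 = 390
3rd: 390 + 292 = 682
4th: 682 + 292 = 974
5th: 974 + 292 = 1266
6th: 1266 + 292 = 1558
7th: 1558 + 292 = 1850
8th: 1850 + 292 = 2142
9th: 2142 + 292 = 2434
10th: 2434 + 292 = 2726
11th: 2726 + 292 = 3018
12th: 3018 + 292 = 3310
13th: 3310 + 292 = 3602
14th: 3602 + 292 = 3894
15th: 3894 + 292 = 4186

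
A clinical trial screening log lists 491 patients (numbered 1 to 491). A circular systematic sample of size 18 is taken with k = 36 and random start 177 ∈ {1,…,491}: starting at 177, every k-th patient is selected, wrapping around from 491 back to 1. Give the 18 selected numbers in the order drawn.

Selection 1: 177
Selection 2: 177 + 36 = 213
Selection 3: 213 + 36 = 249
Selection 4: 249 + 36 = 285
Selection 5: 285 + 36 = 321
Selection 6: 321 + 36 = 357
Selection 7: 357 + 36 = 393
Selection 8: 393 + 36 = 429
Selection 9: 429 + 36 = 465
Selection 10: 465 + 36 = 501 → 501 − 491 = 10
Selection 11: 10 + 36 = 46
Selection 12: 46 + 36 = 82
Selection 13: 82 + 36 = 118
Selection 14: 118 + 36 = 154
Selection 15: 154 + 36 = 190
Selection 16: 190 + 36 = 226
Selection 17: 226 + 36 = 262
Selection 18: 262 + 36 = 298

177, 213, 249, 285, 321, 357, 393, 429, 465, 10, 46, 82, 118, 154, 190, 226, 262, 298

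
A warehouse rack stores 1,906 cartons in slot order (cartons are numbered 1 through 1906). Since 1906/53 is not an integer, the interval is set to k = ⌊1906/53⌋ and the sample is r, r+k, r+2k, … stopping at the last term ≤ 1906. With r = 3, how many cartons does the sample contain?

k = ⌊1906/53⌋ = 35
Achieved size = ⌊(1906 − 3)/35⌋ + 1 = ⌊1903/35⌋ + 1 = 54 + 1 = 55
(last selection: 3 + 54×35 = 1893 ≤ 1906; next would be 1928 > 1906)

55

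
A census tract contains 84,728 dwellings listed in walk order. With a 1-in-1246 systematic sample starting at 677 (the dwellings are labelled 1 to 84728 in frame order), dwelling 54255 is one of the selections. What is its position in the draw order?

k = 1246
position = (54255 − 677)/1246 + 1 = 53578/1246 + 1 = 43 + 1 = 44

44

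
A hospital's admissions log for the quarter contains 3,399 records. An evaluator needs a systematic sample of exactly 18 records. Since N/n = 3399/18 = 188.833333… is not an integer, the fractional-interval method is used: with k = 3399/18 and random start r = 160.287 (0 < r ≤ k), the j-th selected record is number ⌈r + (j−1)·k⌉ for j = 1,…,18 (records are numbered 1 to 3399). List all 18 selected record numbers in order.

j=1: r + 0k = 160.287 → ⌈·⌉ = 161
j=2: r + 1k = 349.120333… → ⌈·⌉ = 350
j=3: r + 2k = 537.953666… → ⌈·⌉ = 538
j=4: r + 3k = 726.787 → ⌈·⌉ = 727
j=5: r + 4k = 915.620333… → ⌈·⌉ = 916
j=6: r + 5k = 1104.453666… → ⌈·⌉ = 1105
j=7: r + 6k = 1293.287 → ⌈·⌉ = 1294
j=8: r + 7k = 1482.120333… → ⌈·⌉ = 1483
j=9: r + 8k = 1670.953666… → ⌈·⌉ = 1671
j=10: r + 9k = 1859.787 → ⌈·⌉ = 1860
j=11: r + 10k = 2048.620333… → ⌈·⌉ = 2049
j=12: r + 11k = 2237.453666… → ⌈·⌉ = 2238
j=13: r + 12k = 2426.287 → ⌈·⌉ = 2427
j=14: r + 13k = 2615.120333… → ⌈·⌉ = 2616
j=15: r + 14k = 2803.953666… → ⌈·⌉ = 2804
j=16: r + 15k = 2992.787 → ⌈·⌉ = 2993
j=17: r + 16k = 3181.620333… → ⌈·⌉ = 3182
j=18: r + 17k = 3370.453666… → ⌈·⌉ = 3371

161, 350, 538, 727, 916, 1105, 1294, 1483, 1671, 1860, 2049, 2238, 2427, 2616, 2804, 2993, 3182, 3371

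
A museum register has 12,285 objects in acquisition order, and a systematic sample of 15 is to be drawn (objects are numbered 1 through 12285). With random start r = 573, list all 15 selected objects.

573, 1392, 2211, 3030, 3849, 4668, 5487, 6306, 7125, 7944, 8763, 9582, 10401, 11220, 12039

k = N/n = 12285/15 = 819
object 1: 573
object 2: 573 + 819 = 1392
object 3: 1392 + 819 = 2211
object 4: 2211 + 819 = 3030
object 5: 3030 + 819 = 3849
object 6: 3849 + 819 = 4668
object 7: 4668 + 819 = 5487
object 8: 5487 + 819 = 6306
object 9: 6306 + 819 = 7125
object 10: 7125 + 819 = 7944
object 11: 7944 + 819 = 8763
object 12: 8763 + 819 = 9582
object 13: 9582 + 819 = 10401
object 14: 10401 + 819 = 11220
object 15: 11220 + 819 = 12039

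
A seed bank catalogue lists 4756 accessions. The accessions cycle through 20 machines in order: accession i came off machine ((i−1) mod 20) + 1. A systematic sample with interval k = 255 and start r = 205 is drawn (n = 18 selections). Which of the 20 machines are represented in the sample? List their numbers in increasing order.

5, 10, 15, 20

Consecutive selections differ by k = 255, so their machine numbers differ by 255 mod 20 = 15.
gcd(255, 20) = 5, so the sample visits 20/5 = 4 distinct residues mod 20.
Start 205 is machine 5; the machines hit are 5, 10, 15, 20.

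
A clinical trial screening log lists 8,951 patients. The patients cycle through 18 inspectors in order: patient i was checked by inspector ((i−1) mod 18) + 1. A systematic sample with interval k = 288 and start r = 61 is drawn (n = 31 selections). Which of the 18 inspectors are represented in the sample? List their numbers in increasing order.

7

Consecutive selections differ by k = 288, so their inspector numbers differ by 288 mod 18 = 0.
gcd(288, 18) = 18, so the sample visits 18/18 = 1 distinct residues mod 18.
Start 61 is inspector 7; the inspectors hit are 7.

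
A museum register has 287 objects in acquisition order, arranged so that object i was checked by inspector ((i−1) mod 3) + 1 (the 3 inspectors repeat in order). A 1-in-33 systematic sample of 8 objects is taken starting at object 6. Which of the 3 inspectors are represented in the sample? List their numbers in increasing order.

3

Consecutive selections differ by k = 33, so their inspector numbers differ by 33 mod 3 = 0.
gcd(33, 3) = 3, so the sample visits 3/3 = 1 distinct residues mod 3.
Start 6 is inspector 3; the inspectors hit are 3.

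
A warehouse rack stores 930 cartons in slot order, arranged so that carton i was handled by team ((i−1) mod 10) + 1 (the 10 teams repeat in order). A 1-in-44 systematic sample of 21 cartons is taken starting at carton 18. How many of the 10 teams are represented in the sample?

5

Consecutive selections differ by k = 44, so their team numbers differ by 44 mod 10 = 4.
gcd(44, 10) = 2, so the sample visits 10/2 = 5 distinct residues mod 10.
Start 18 is team 8; the teams hit are 2, 4, 6, 8, 10.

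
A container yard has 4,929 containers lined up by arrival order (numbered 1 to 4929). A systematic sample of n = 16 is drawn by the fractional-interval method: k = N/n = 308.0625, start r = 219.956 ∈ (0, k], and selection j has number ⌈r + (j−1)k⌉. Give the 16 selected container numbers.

j=1: r + 0k = 219.956 → ⌈·⌉ = 220
j=2: r + 1k = 528.0185 → ⌈·⌉ = 529
j=3: r + 2k = 836.081 → ⌈·⌉ = 837
j=4: r + 3k = 1144.1435 → ⌈·⌉ = 1145
j=5: r + 4k = 1452.206 → ⌈·⌉ = 1453
j=6: r + 5k = 1760.2685 → ⌈·⌉ = 1761
j=7: r + 6k = 2068.331 → ⌈·⌉ = 2069
j=8: r + 7k = 2376.3935 → ⌈·⌉ = 2377
j=9: r + 8k = 2684.456 → ⌈·⌉ = 2685
j=10: r + 9k = 2992.5185 → ⌈·⌉ = 2993
j=11: r + 10k = 3300.581 → ⌈·⌉ = 3301
j=12: r + 11k = 3608.6435 → ⌈·⌉ = 3609
j=13: r + 12k = 3916.706 → ⌈·⌉ = 3917
j=14: r + 13k = 4224.7685 → ⌈·⌉ = 4225
j=15: r + 14k = 4532.831 → ⌈·⌉ = 4533
j=16: r + 15k = 4840.8935 → ⌈·⌉ = 4841

220, 529, 837, 1145, 1453, 1761, 2069, 2377, 2685, 2993, 3301, 3609, 3917, 4225, 4533, 4841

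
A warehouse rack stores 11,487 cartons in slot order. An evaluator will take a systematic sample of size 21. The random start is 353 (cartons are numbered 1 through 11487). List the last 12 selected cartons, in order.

5276, 5823, 6370, 6917, 7464, 8011, 8558, 9105, 9652, 10199, 10746, 11293

k = N/n = 11487/21 = 547
10th selection = 353 + 9×547 = 5276
11th: 5276 + 547 = 5823
12th: 5823 + 547 = 6370
13th: 6370 + 547 = 6917
14th: 6917 + 547 = 7464
15th: 7464 + 547 = 8011
16th: 8011 + 547 = 8558
17th: 8558 + 547 = 9105
18th: 9105 + 547 = 9652
19th: 9652 + 547 = 10199
20th: 10199 + 547 = 10746
21st: 10746 + 547 = 11293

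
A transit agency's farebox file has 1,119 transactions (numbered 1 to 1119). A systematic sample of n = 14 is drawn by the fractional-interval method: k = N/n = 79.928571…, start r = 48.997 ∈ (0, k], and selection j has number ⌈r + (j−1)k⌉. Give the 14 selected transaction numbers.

j=1: r + 0k = 48.997 → ⌈·⌉ = 49
j=2: r + 1k = 128.925571… → ⌈·⌉ = 129
j=3: r + 2k = 208.854142… → ⌈·⌉ = 209
j=4: r + 3k = 288.782714… → ⌈·⌉ = 289
j=5: r + 4k = 368.711285… → ⌈·⌉ = 369
j=6: r + 5k = 448.639857… → ⌈·⌉ = 449
j=7: r + 6k = 528.568428… → ⌈·⌉ = 529
j=8: r + 7k = 608.497 → ⌈·⌉ = 609
j=9: r + 8k = 688.425571… → ⌈·⌉ = 689
j=10: r + 9k = 768.354142… → ⌈·⌉ = 769
j=11: r + 10k = 848.282714… → ⌈·⌉ = 849
j=12: r + 11k = 928.211285… → ⌈·⌉ = 929
j=13: r + 12k = 1008.139857… → ⌈·⌉ = 1009
j=14: r + 13k = 1088.068428… → ⌈·⌉ = 1089

49, 129, 209, 289, 369, 449, 529, 609, 689, 769, 849, 929, 1009, 1089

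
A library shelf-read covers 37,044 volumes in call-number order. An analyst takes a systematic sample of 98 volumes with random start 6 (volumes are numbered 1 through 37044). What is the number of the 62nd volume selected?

23064

k = 37044/98 = 378
62nd selection = r + (62−1)·k = 6 + 61×378 = 6 + 23058 = 23064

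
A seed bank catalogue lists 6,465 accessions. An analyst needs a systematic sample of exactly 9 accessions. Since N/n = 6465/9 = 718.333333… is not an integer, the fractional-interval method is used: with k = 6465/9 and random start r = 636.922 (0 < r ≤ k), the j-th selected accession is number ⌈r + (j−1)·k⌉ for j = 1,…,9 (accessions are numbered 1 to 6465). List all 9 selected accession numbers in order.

637, 1356, 2074, 2792, 3511, 4229, 4947, 5666, 6384

j=1: r + 0k = 636.922 → ⌈·⌉ = 637
j=2: r + 1k = 1355.255333… → ⌈·⌉ = 1356
j=3: r + 2k = 2073.588666… → ⌈·⌉ = 2074
j=4: r + 3k = 2791.922 → ⌈·⌉ = 2792
j=5: r + 4k = 3510.255333… → ⌈·⌉ = 3511
j=6: r + 5k = 4228.588666… → ⌈·⌉ = 4229
j=7: r + 6k = 4946.922 → ⌈·⌉ = 4947
j=8: r + 7k = 5665.255333… → ⌈·⌉ = 5666
j=9: r + 8k = 6383.588666… → ⌈·⌉ = 6384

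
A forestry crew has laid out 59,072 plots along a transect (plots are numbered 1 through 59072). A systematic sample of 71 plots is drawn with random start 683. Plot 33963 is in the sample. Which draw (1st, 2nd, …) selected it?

k = 59072/71 = 832
position = (33963 − 683)/832 + 1 = 33280/832 + 1 = 40 + 1 = 41

41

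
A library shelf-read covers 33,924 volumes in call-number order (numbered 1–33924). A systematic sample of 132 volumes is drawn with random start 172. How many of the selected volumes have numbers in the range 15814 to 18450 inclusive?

11

k = 33924/132 = 257
First selection ≥ 15814: 172 + ⌈(15814−172)/257⌉·257 = 172 + 61×257 = 15849
Last selection ≤ 18450: 172 + ⌊(18450−172)/257⌋·257 = 172 + 71×257 = 18419
Count = 71 − 61 + 1 = 11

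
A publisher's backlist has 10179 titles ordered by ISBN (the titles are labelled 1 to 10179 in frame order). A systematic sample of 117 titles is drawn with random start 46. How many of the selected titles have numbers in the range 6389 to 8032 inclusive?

k = 10179/117 = 87
First selection ≥ 6389: 46 + ⌈(6389−46)/87⌉·87 = 46 + 73×87 = 6397
Last selection ≤ 8032: 46 + ⌊(8032−46)/87⌋·87 = 46 + 91×87 = 7963
Count = 91 − 73 + 1 = 19

19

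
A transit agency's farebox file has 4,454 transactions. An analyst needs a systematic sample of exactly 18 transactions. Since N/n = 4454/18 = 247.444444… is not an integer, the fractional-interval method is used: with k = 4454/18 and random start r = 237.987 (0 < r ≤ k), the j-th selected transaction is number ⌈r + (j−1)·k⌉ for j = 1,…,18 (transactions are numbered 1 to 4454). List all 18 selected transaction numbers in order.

j=1: r + 0k = 237.987 → ⌈·⌉ = 238
j=2: r + 1k = 485.431444… → ⌈·⌉ = 486
j=3: r + 2k = 732.875888… → ⌈·⌉ = 733
j=4: r + 3k = 980.320333… → ⌈·⌉ = 981
j=5: r + 4k = 1227.764777… → ⌈·⌉ = 1228
j=6: r + 5k = 1475.209222… → ⌈·⌉ = 1476
j=7: r + 6k = 1722.653666… → ⌈·⌉ = 1723
j=8: r + 7k = 1970.098111… → ⌈·⌉ = 1971
j=9: r + 8k = 2217.542555… → ⌈·⌉ = 2218
j=10: r + 9k = 2464.987 → ⌈·⌉ = 2465
j=11: r + 10k = 2712.431444… → ⌈·⌉ = 2713
j=12: r + 11k = 2959.875888… → ⌈·⌉ = 2960
j=13: r + 12k = 3207.320333… → ⌈·⌉ = 3208
j=14: r + 13k = 3454.764777… → ⌈·⌉ = 3455
j=15: r + 14k = 3702.209222… → ⌈·⌉ = 3703
j=16: r + 15k = 3949.653666… → ⌈·⌉ = 3950
j=17: r + 16k = 4197.098111… → ⌈·⌉ = 4198
j=18: r + 17k = 4444.542555… → ⌈·⌉ = 4445

238, 486, 733, 981, 1228, 1476, 1723, 1971, 2218, 2465, 2713, 2960, 3208, 3455, 3703, 3950, 4198, 4445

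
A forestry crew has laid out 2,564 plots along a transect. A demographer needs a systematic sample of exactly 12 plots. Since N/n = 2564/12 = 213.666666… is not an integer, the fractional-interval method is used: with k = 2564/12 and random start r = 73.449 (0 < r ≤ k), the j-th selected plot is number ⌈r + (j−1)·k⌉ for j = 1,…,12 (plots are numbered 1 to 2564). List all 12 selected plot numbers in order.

74, 288, 501, 715, 929, 1142, 1356, 1570, 1783, 1997, 2211, 2424

j=1: r + 0k = 73.449 → ⌈·⌉ = 74
j=2: r + 1k = 287.115666… → ⌈·⌉ = 288
j=3: r + 2k = 500.782333… → ⌈·⌉ = 501
j=4: r + 3k = 714.449 → ⌈·⌉ = 715
j=5: r + 4k = 928.115666… → ⌈·⌉ = 929
j=6: r + 5k = 1141.782333… → ⌈·⌉ = 1142
j=7: r + 6k = 1355.449 → ⌈·⌉ = 1356
j=8: r + 7k = 1569.115666… → ⌈·⌉ = 1570
j=9: r + 8k = 1782.782333… → ⌈·⌉ = 1783
j=10: r + 9k = 1996.449 → ⌈·⌉ = 1997
j=11: r + 10k = 2210.115666… → ⌈·⌉ = 2211
j=12: r + 11k = 2423.782333… → ⌈·⌉ = 2424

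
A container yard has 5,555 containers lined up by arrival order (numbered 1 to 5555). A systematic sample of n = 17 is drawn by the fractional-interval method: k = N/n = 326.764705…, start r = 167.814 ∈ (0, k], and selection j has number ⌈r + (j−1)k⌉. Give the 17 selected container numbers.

168, 495, 822, 1149, 1475, 1802, 2129, 2456, 2782, 3109, 3436, 3763, 4089, 4416, 4743, 5070, 5397

j=1: r + 0k = 167.814 → ⌈·⌉ = 168
j=2: r + 1k = 494.578705… → ⌈·⌉ = 495
j=3: r + 2k = 821.343411… → ⌈·⌉ = 822
j=4: r + 3k = 1148.108117… → ⌈·⌉ = 1149
j=5: r + 4k = 1474.872823… → ⌈·⌉ = 1475
j=6: r + 5k = 1801.637529… → ⌈·⌉ = 1802
j=7: r + 6k = 2128.402235… → ⌈·⌉ = 2129
j=8: r + 7k = 2455.166941… → ⌈·⌉ = 2456
j=9: r + 8k = 2781.931647… → ⌈·⌉ = 2782
j=10: r + 9k = 3108.696352… → ⌈·⌉ = 3109
j=11: r + 10k = 3435.461058… → ⌈·⌉ = 3436
j=12: r + 11k = 3762.225764… → ⌈·⌉ = 3763
j=13: r + 12k = 4088.990470… → ⌈·⌉ = 4089
j=14: r + 13k = 4415.755176… → ⌈·⌉ = 4416
j=15: r + 14k = 4742.519882… → ⌈·⌉ = 4743
j=16: r + 15k = 5069.284588… → ⌈·⌉ = 5070
j=17: r + 16k = 5396.049294… → ⌈·⌉ = 5397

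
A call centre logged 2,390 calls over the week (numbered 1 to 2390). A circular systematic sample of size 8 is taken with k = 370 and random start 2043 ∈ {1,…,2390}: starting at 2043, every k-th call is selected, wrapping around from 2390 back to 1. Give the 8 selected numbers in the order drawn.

2043, 23, 393, 763, 1133, 1503, 1873, 2243

Selection 1: 2043
Selection 2: 2043 + 370 = 2413 → 2413 − 2390 = 23
Selection 3: 23 + 370 = 393
Selection 4: 393 + 370 = 763
Selection 5: 763 + 370 = 1133
Selection 6: 1133 + 370 = 1503
Selection 7: 1503 + 370 = 1873
Selection 8: 1873 + 370 = 2243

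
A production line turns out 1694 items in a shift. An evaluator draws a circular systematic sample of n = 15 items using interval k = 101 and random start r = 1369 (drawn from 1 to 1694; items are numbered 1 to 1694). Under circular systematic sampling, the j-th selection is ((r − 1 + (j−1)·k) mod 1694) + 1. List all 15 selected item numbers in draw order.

Selection 1: 1369
Selection 2: 1369 + 101 = 1470
Selection 3: 1470 + 101 = 1571
Selection 4: 1571 + 101 = 1672
Selection 5: 1672 + 101 = 1773 → 1773 − 1694 = 79
Selection 6: 79 + 101 = 180
Selection 7: 180 + 101 = 281
Selection 8: 281 + 101 = 382
Selection 9: 382 + 101 = 483
Selection 10: 483 + 101 = 584
Selection 11: 584 + 101 = 685
Selection 12: 685 + 101 = 786
Selection 13: 786 + 101 = 887
Selection 14: 887 + 101 = 988
Selection 15: 988 + 101 = 1089

1369, 1470, 1571, 1672, 79, 180, 281, 382, 483, 584, 685, 786, 887, 988, 1089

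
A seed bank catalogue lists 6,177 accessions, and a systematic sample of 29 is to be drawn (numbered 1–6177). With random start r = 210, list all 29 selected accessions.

210, 423, 636, 849, 1062, 1275, 1488, 1701, 1914, 2127, 2340, 2553, 2766, 2979, 3192, 3405, 3618, 3831, 4044, 4257, 4470, 4683, 4896, 5109, 5322, 5535, 5748, 5961, 6174

k = N/n = 6177/29 = 213
accession 1: 210
accession 2: 210 + 213 = 423
accession 3: 423 + 213 = 636
accession 4: 636 + 213 = 849
accession 5: 849 + 213 = 1062
accession 6: 1062 + 213 = 1275
accession 7: 1275 + 213 = 1488
accession 8: 1488 + 213 = 1701
accession 9: 1701 + 213 = 1914
accession 10: 1914 + 213 = 2127
accession 11: 2127 + 213 = 2340
accession 12: 2340 + 213 = 2553
accession 13: 2553 + 213 = 2766
accession 14: 2766 + 213 = 2979
accession 15: 2979 + 213 = 3192
accession 16: 3192 + 213 = 3405
accession 17: 3405 + 213 = 3618
accession 18: 3618 + 213 = 3831
accession 19: 3831 + 213 = 4044
accession 20: 4044 + 213 = 4257
accession 21: 4257 + 213 = 4470
accession 22: 4470 + 213 = 4683
accession 23: 4683 + 213 = 4896
accession 24: 4896 + 213 = 5109
accession 25: 5109 + 213 = 5322
accession 26: 5322 + 213 = 5535
accession 27: 5535 + 213 = 5748
accession 28: 5748 + 213 = 5961
accession 29: 5961 + 213 = 6174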